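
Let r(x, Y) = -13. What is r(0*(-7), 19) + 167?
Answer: 154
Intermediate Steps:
r(0*(-7), 19) + 167 = -13 + 167 = 154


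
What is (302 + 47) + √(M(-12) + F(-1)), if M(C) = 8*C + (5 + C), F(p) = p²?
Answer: 349 + I*√102 ≈ 349.0 + 10.1*I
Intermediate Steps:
M(C) = 5 + 9*C
(302 + 47) + √(M(-12) + F(-1)) = (302 + 47) + √((5 + 9*(-12)) + (-1)²) = 349 + √((5 - 108) + 1) = 349 + √(-103 + 1) = 349 + √(-102) = 349 + I*√102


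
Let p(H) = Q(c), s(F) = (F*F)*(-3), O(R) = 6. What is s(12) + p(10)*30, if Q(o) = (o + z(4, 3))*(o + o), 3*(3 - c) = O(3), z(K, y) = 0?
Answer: -372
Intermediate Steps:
c = 1 (c = 3 - ⅓*6 = 3 - 2 = 1)
s(F) = -3*F² (s(F) = F²*(-3) = -3*F²)
Q(o) = 2*o² (Q(o) = (o + 0)*(o + o) = o*(2*o) = 2*o²)
p(H) = 2 (p(H) = 2*1² = 2*1 = 2)
s(12) + p(10)*30 = -3*12² + 2*30 = -3*144 + 60 = -432 + 60 = -372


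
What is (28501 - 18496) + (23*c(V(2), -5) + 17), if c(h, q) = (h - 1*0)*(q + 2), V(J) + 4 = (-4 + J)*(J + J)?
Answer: 10850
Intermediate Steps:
V(J) = -4 + 2*J*(-4 + J) (V(J) = -4 + (-4 + J)*(J + J) = -4 + (-4 + J)*(2*J) = -4 + 2*J*(-4 + J))
c(h, q) = h*(2 + q) (c(h, q) = (h + 0)*(2 + q) = h*(2 + q))
(28501 - 18496) + (23*c(V(2), -5) + 17) = (28501 - 18496) + (23*((-4 - 8*2 + 2*2²)*(2 - 5)) + 17) = 10005 + (23*((-4 - 16 + 2*4)*(-3)) + 17) = 10005 + (23*((-4 - 16 + 8)*(-3)) + 17) = 10005 + (23*(-12*(-3)) + 17) = 10005 + (23*36 + 17) = 10005 + (828 + 17) = 10005 + 845 = 10850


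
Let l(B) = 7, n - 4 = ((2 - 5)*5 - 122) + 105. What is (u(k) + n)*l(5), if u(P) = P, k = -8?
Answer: -252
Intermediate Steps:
n = -28 (n = 4 + (((2 - 5)*5 - 122) + 105) = 4 + ((-3*5 - 122) + 105) = 4 + ((-15 - 122) + 105) = 4 + (-137 + 105) = 4 - 32 = -28)
(u(k) + n)*l(5) = (-8 - 28)*7 = -36*7 = -252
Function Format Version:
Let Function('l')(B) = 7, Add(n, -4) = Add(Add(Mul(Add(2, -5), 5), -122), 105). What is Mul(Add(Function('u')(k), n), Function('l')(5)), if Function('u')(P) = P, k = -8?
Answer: -252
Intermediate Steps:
n = -28 (n = Add(4, Add(Add(Mul(Add(2, -5), 5), -122), 105)) = Add(4, Add(Add(Mul(-3, 5), -122), 105)) = Add(4, Add(Add(-15, -122), 105)) = Add(4, Add(-137, 105)) = Add(4, -32) = -28)
Mul(Add(Function('u')(k), n), Function('l')(5)) = Mul(Add(-8, -28), 7) = Mul(-36, 7) = -252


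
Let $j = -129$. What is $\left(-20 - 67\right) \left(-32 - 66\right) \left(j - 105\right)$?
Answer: $-1995084$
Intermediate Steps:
$\left(-20 - 67\right) \left(-32 - 66\right) \left(j - 105\right) = \left(-20 - 67\right) \left(-32 - 66\right) \left(-129 - 105\right) = \left(-87\right) \left(-98\right) \left(-234\right) = 8526 \left(-234\right) = -1995084$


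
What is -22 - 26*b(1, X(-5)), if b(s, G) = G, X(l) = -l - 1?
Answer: -126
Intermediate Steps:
X(l) = -1 - l
-22 - 26*b(1, X(-5)) = -22 - 26*(-1 - 1*(-5)) = -22 - 26*(-1 + 5) = -22 - 26*4 = -22 - 104 = -126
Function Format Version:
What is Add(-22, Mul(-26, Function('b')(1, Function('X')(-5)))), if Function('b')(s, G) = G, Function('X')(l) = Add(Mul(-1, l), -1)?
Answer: -126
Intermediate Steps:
Function('X')(l) = Add(-1, Mul(-1, l))
Add(-22, Mul(-26, Function('b')(1, Function('X')(-5)))) = Add(-22, Mul(-26, Add(-1, Mul(-1, -5)))) = Add(-22, Mul(-26, Add(-1, 5))) = Add(-22, Mul(-26, 4)) = Add(-22, -104) = -126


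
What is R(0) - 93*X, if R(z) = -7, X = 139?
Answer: -12934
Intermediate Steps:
R(0) - 93*X = -7 - 93*139 = -7 - 12927 = -12934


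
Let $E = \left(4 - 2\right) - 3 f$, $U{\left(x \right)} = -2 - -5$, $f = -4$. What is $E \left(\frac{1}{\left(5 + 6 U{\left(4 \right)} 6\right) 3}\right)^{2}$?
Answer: $\frac{14}{114921} \approx 0.00012182$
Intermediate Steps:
$U{\left(x \right)} = 3$ ($U{\left(x \right)} = -2 + 5 = 3$)
$E = 14$ ($E = \left(4 - 2\right) - -12 = \left(4 - 2\right) + 12 = 2 + 12 = 14$)
$E \left(\frac{1}{\left(5 + 6 U{\left(4 \right)} 6\right) 3}\right)^{2} = 14 \left(\frac{1}{\left(5 + 6 \cdot 3 \cdot 6\right) 3}\right)^{2} = 14 \left(\frac{1}{\left(5 + 18 \cdot 6\right) 3}\right)^{2} = 14 \left(\frac{1}{\left(5 + 108\right) 3}\right)^{2} = 14 \left(\frac{1}{113 \cdot 3}\right)^{2} = 14 \left(\frac{1}{339}\right)^{2} = \frac{14}{114921}$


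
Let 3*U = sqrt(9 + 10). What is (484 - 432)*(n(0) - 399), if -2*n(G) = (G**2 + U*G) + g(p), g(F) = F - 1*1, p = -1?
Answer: -20696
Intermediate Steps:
g(F) = -1 + F (g(F) = F - 1 = -1 + F)
U = sqrt(19)/3 (U = sqrt(9 + 10)/3 = sqrt(19)/3 ≈ 1.4530)
n(G) = 1 - G**2/2 - G*sqrt(19)/6 (n(G) = -((G**2 + (sqrt(19)/3)*G) + (-1 - 1))/2 = -((G**2 + G*sqrt(19)/3) - 2)/2 = -(-2 + G**2 + G*sqrt(19)/3)/2 = 1 - G**2/2 - G*sqrt(19)/6)
(484 - 432)*(n(0) - 399) = (484 - 432)*((1 - 1/2*0**2 - 1/6*0*sqrt(19)) - 399) = 52*((1 - 1/2*0 + 0) - 399) = 52*((1 + 0 + 0) - 399) = 52*(1 - 399) = 52*(-398) = -20696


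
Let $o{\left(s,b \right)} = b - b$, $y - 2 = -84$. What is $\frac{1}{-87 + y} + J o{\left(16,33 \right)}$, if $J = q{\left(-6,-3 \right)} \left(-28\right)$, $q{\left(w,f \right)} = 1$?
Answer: $- \frac{1}{169} \approx -0.0059172$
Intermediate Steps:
$y = -82$ ($y = 2 - 84 = -82$)
$o{\left(s,b \right)} = 0$
$J = -28$ ($J = 1 \left(-28\right) = -28$)
$\frac{1}{-87 + y} + J o{\left(16,33 \right)} = \frac{1}{-87 - 82} - 0 = \frac{1}{-169} + 0 = - \frac{1}{169} + 0 = - \frac{1}{169}$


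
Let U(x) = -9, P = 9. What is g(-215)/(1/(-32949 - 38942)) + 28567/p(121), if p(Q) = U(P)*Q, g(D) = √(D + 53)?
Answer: -2597/99 - 647019*I*√2 ≈ -26.232 - 9.1502e+5*I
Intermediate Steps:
g(D) = √(53 + D)
p(Q) = -9*Q
g(-215)/(1/(-32949 - 38942)) + 28567/p(121) = √(53 - 215)/(1/(-32949 - 38942)) + 28567/((-9*121)) = √(-162)/(1/(-71891)) + 28567/(-1089) = (9*I*√2)/(-1/71891) + 28567*(-1/1089) = (9*I*√2)*(-71891) - 2597/99 = -647019*I*√2 - 2597/99 = -2597/99 - 647019*I*√2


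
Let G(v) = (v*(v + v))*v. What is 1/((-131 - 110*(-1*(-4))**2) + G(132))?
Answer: 1/4598045 ≈ 2.1748e-7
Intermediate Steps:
G(v) = 2*v**3 (G(v) = (v*(2*v))*v = (2*v**2)*v = 2*v**3)
1/((-131 - 110*(-1*(-4))**2) + G(132)) = 1/((-131 - 110*(-1*(-4))**2) + 2*132**3) = 1/((-131 - 110*4**2) + 2*2299968) = 1/((-131 - 110*16) + 4599936) = 1/((-131 - 1760) + 4599936) = 1/(-1891 + 4599936) = 1/4598045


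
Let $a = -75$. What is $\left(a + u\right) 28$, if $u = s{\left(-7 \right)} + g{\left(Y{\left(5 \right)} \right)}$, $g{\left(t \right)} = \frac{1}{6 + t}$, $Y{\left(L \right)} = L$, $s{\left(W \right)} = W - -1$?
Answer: $- \frac{24920}{11} \approx -2265.5$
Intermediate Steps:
$s{\left(W \right)} = 1 + W$ ($s{\left(W \right)} = W + 1 = 1 + W$)
$u = - \frac{65}{11}$ ($u = \left(1 - 7\right) + \frac{1}{6 + 5} = -6 + \frac{1}{11} = - \frac{65}{11} \approx -5.9091$)
$\left(a + u\right) 28 = \left(-75 - \frac{65}{11}\right) 28 = \left(- \frac{890}{11}\right) 28 = - \frac{24920}{11}$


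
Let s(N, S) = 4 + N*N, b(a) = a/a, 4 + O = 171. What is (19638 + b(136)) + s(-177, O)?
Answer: 50972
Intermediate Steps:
O = 167 (O = -4 + 171 = 167)
b(a) = 1
s(N, S) = 4 + N²
(19638 + b(136)) + s(-177, O) = (19638 + 1) + (4 + (-177)²) = 19639 + (4 + 31329) = 19639 + 31333 = 50972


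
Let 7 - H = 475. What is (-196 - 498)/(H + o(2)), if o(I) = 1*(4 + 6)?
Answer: 347/229 ≈ 1.5153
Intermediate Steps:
H = -468 (H = 7 - 1*475 = 7 - 475 = -468)
o(I) = 10 (o(I) = 1*10 = 10)
(-196 - 498)/(H + o(2)) = (-196 - 498)/(-468 + 10) = -694/(-458) = -694*(-1/458) = 347/229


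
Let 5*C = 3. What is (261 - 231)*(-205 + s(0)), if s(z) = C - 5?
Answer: -6282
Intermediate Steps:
C = ⅗ (C = (⅕)*3 = ⅗ ≈ 0.60000)
s(z) = -22/5 (s(z) = ⅗ - 5 = -22/5)
(261 - 231)*(-205 + s(0)) = (261 - 231)*(-205 - 22/5) = 30*(-1047/5) = -6282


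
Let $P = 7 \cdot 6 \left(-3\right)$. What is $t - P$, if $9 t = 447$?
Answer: $\frac{527}{3} \approx 175.67$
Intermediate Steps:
$t = \frac{149}{3}$ ($t = \frac{1}{9} \cdot 447 = \frac{149}{3} \approx 49.667$)
$P = -126$ ($P = 42 \left(-3\right) = -126$)
$t - P = \frac{149}{3} - -126 = \frac{149}{3} + 126 = \frac{527}{3}$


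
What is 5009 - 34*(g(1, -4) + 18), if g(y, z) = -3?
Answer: 4499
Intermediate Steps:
5009 - 34*(g(1, -4) + 18) = 5009 - 34*(-3 + 18) = 5009 - 34*15 = 5009 - 510 = 4499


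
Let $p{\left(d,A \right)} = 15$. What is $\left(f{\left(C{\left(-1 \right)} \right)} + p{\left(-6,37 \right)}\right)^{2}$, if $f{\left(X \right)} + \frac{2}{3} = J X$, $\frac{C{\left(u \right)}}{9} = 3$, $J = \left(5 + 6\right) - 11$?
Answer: $\frac{1849}{9} \approx 205.44$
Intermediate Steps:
$J = 0$ ($J = 11 - 11 = 0$)
$C{\left(u \right)} = 27$ ($C{\left(u \right)} = 9 \cdot 3 = 27$)
$f{\left(X \right)} = - \frac{2}{3}$ ($f{\left(X \right)} = - \frac{2}{3} + 0 X = - \frac{2}{3} + 0 = - \frac{2}{3}$)
$\left(f{\left(C{\left(-1 \right)} \right)} + p{\left(-6,37 \right)}\right)^{2} = \left(- \frac{2}{3} + 15\right)^{2} = \left(\frac{43}{3}\right)^{2} = \frac{1849}{9}$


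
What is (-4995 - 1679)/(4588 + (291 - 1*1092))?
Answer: -6674/3787 ≈ -1.7623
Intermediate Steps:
(-4995 - 1679)/(4588 + (291 - 1*1092)) = -6674/(4588 + (291 - 1092)) = -6674/(4588 - 801) = -6674/3787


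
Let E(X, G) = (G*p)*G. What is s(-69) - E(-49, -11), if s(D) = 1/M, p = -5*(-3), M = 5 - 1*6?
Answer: -1816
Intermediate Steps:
M = -1 (M = 5 - 6 = -1)
p = 15
s(D) = -1 (s(D) = 1/(-1) = -1)
E(X, G) = 15*G² (E(X, G) = (G*15)*G = (15*G)*G = 15*G²)
s(-69) - E(-49, -11) = -1 - 15*(-11)² = -1 - 15*121 = -1 - 1*1815 = -1 - 1815 = -1816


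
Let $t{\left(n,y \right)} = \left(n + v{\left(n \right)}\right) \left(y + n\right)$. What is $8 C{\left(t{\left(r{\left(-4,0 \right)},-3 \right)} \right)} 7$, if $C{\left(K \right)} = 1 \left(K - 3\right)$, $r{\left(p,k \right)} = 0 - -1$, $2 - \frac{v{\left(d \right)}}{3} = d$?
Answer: $-616$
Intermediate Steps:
$v{\left(d \right)} = 6 - 3 d$
$r{\left(p,k \right)} = 1$ ($r{\left(p,k \right)} = 0 + 1 = 1$)
$t{\left(n,y \right)} = \left(6 - 2 n\right) \left(n + y\right)$ ($t{\left(n,y \right)} = \left(n - \left(-6 + 3 n\right)\right) \left(y + n\right) = \left(6 - 2 n\right) \left(n + y\right)$)
$C{\left(K \right)} = -3 + K$ ($C{\left(K \right)} = 1 \left(-3 + K\right) = -3 + K$)
$8 C{\left(t{\left(r{\left(-4,0 \right)},-3 \right)} \right)} 7 = 8 \left(-3 + \left(- 2 \cdot 1^{2} + 6 \cdot 1 + 6 \left(-3\right) - 2 \left(-3\right)\right)\right) 7 = 8 \left(-3 + \left(\left(-2\right) 1 + 6 - 18 + 6\right)\right) 7 = 8 \left(-3 + \left(-2 + 6 - 18 + 6\right)\right) 7 = 8 \left(-3 - 8\right) 7 = 8 \left(-11\right) 7 = \left(-88\right) 7 = -616$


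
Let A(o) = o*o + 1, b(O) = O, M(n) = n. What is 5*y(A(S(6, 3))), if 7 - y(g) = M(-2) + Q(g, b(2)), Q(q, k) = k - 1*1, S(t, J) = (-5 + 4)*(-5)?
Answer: 40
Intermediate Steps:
S(t, J) = 5 (S(t, J) = -1*(-5) = 5)
A(o) = 1 + o² (A(o) = o² + 1 = 1 + o²)
Q(q, k) = -1 + k (Q(q, k) = k - 1 = -1 + k)
y(g) = 8 (y(g) = 7 - (-2 + (-1 + 2)) = 7 - (-2 + 1) = 7 - 1*(-1) = 7 + 1 = 8)
5*y(A(S(6, 3))) = 5*8 = 40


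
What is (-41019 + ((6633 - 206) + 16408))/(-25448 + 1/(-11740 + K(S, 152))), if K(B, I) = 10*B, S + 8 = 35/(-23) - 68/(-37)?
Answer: 182860667920/255908397091 ≈ 0.71455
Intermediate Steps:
S = -6539/851 (S = -8 + (35/(-23) - 68/(-37)) = -8 + (35*(-1/23) - 68*(-1/37)) = -8 + (-35/23 + 68/37) = -8 + 269/851 = -6539/851 ≈ -7.6839)
(-41019 + ((6633 - 206) + 16408))/(-25448 + 1/(-11740 + K(S, 152))) = (-41019 + ((6633 - 206) + 16408))/(-25448 + 1/(-11740 + 10*(-6539/851))) = (-41019 + (6427 + 16408))/(-25448 + 1/(-11740 - 65390/851)) = (-41019 + 22835)/(-25448 + 1/(-10056130/851)) = -18184/(-25448 - 851/10056130) = -18184/(-255908397091/10056130) = -18184*(-10056130/255908397091) = 182860667920/255908397091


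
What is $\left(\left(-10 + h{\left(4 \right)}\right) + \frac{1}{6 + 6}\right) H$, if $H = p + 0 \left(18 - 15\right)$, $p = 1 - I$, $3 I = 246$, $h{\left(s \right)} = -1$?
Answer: $\frac{3537}{4} \approx 884.25$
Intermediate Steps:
$I = 82$ ($I = \frac{1}{3} \cdot 246 = 82$)
$p = -81$ ($p = 1 - 82 = -81$)
$H = -81$ ($H = -81 + 0 \left(18 - 15\right) = -81 + 0 \cdot 3 = -81 + 0 = -81$)
$\left(\left(-10 + h{\left(4 \right)}\right) + \frac{1}{6 + 6}\right) H = \left(\left(-10 - 1\right) + \frac{1}{6 + 6}\right) \left(-81\right) = \left(-11 + \frac{1}{12}\right) \left(-81\right) = \left(- \frac{131}{12}\right) \left(-81\right) = \frac{3537}{4}$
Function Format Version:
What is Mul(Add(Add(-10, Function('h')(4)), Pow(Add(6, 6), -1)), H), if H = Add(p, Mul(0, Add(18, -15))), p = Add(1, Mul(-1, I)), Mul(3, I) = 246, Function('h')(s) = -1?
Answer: Rational(3537, 4) ≈ 884.25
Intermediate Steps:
I = 82 (I = Mul(Rational(1, 3), 246) = 82)
p = -81 (p = Add(1, Mul(-1, 82)) = Add(1, -82) = -81)
H = -81 (H = Add(-81, Mul(0, Add(18, -15))) = Add(-81, Mul(0, 3)) = Add(-81, 0) = -81)
Mul(Add(Add(-10, Function('h')(4)), Pow(Add(6, 6), -1)), H) = Mul(Add(Add(-10, -1), Pow(Add(6, 6), -1)), -81) = Mul(Add(-11, Pow(12, -1)), -81) = Mul(Add(-11, Rational(1, 12)), -81) = Mul(Rational(-131, 12), -81) = Rational(3537, 4)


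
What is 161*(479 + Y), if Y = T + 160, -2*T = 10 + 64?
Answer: 96922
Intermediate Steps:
T = -37 (T = -(10 + 64)/2 = -½*74 = -37)
Y = 123 (Y = -37 + 160 = 123)
161*(479 + Y) = 161*(479 + 123) = 161*602 = 96922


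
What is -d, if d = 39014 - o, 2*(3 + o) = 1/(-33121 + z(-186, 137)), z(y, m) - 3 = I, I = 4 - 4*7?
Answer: -2586202829/66284 ≈ -39017.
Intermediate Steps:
I = -24 (I = 4 - 28 = -24)
z(y, m) = -21 (z(y, m) = 3 - 24 = -21)
o = -198853/66284 (o = -3 + 1/(2*(-33121 - 21)) = -3 + (½)/(-33142) = -3 + (½)*(-1/33142) = -3 - 1/66284 = -198853/66284 ≈ -3.0000)
d = 2586202829/66284 (d = 39014 - 1*(-198853/66284) = 39014 + 198853/66284 = 2586202829/66284 ≈ 39017.)
-d = -1*2586202829/66284 = -2586202829/66284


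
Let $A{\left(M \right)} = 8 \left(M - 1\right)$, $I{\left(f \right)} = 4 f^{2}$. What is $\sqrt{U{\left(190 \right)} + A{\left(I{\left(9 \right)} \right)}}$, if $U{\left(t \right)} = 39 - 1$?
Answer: $\sqrt{2622} \approx 51.205$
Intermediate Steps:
$U{\left(t \right)} = 38$ ($U{\left(t \right)} = 39 - 1 = 38$)
$A{\left(M \right)} = -8 + 8 M$ ($A{\left(M \right)} = 8 \left(-1 + M\right) = -8 + 8 M$)
$\sqrt{U{\left(190 \right)} + A{\left(I{\left(9 \right)} \right)}} = \sqrt{38 - \left(8 - 8 \cdot 4 \cdot 9^{2}\right)} = \sqrt{38 - \left(8 - 8 \cdot 4 \cdot 81\right)} = \sqrt{38 + \left(-8 + 8 \cdot 324\right)} = \sqrt{38 + \left(-8 + 2592\right)} = \sqrt{38 + 2584} = \sqrt{2622}$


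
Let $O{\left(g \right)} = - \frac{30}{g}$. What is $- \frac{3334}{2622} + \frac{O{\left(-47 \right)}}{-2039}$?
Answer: $- \frac{159792941}{125637063} \approx -1.2719$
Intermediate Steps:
$- \frac{3334}{2622} + \frac{O{\left(-47 \right)}}{-2039} = - \frac{3334}{2622} + \frac{\left(-30\right) \frac{1}{-47}}{-2039} = \left(-3334\right) \frac{1}{2622} + \left(-30\right) \left(- \frac{1}{47}\right) \left(- \frac{1}{2039}\right) = - \frac{1667}{1311} + \frac{30}{47} \left(- \frac{1}{2039}\right) = - \frac{1667}{1311} - \frac{30}{95833} = - \frac{159792941}{125637063}$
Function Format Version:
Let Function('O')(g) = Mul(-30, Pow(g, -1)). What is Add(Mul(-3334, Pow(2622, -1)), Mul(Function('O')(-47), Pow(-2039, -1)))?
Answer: Rational(-159792941, 125637063) ≈ -1.2719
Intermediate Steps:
Add(Mul(-3334, Pow(2622, -1)), Mul(Function('O')(-47), Pow(-2039, -1))) = Add(Mul(-3334, Pow(2622, -1)), Mul(Mul(-30, Pow(-47, -1)), Pow(-2039, -1))) = Add(Mul(-3334, Rational(1, 2622)), Mul(Mul(-30, Rational(-1, 47)), Rational(-1, 2039))) = Add(Rational(-1667, 1311), Mul(Rational(30, 47), Rational(-1, 2039))) = Add(Rational(-1667, 1311), Rational(-30, 95833)) = Rational(-159792941, 125637063)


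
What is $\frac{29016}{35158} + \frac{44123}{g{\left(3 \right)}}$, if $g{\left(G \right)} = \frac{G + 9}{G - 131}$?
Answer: $- \frac{24820379420}{52737} \approx -4.7064 \cdot 10^{5}$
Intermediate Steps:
$g{\left(G \right)} = \frac{9 + G}{-131 + G}$
$\frac{29016}{35158} + \frac{44123}{g{\left(3 \right)}} = \frac{29016}{35158} + \frac{44123}{\frac{1}{-131 + 3} \left(9 + 3\right)} = 29016 \cdot \frac{1}{35158} + \frac{44123}{\frac{1}{-128} \cdot 12} = \frac{14508}{17579} + \frac{44123}{\left(- \frac{1}{128}\right) 12} = \frac{14508}{17579} + \frac{44123}{- \frac{3}{32}} = \frac{14508}{17579} + 44123 \left(- \frac{32}{3}\right) = \frac{14508}{17579} - \frac{1411936}{3} = - \frac{24820379420}{52737}$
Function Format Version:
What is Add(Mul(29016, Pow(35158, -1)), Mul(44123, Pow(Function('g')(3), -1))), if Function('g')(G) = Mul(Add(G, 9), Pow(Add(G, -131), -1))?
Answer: Rational(-24820379420, 52737) ≈ -4.7064e+5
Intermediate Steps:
Function('g')(G) = Mul(Pow(Add(-131, G), -1), Add(9, G)) (Function('g')(G) = Mul(Add(9, G), Pow(Add(-131, G), -1)) = Mul(Pow(Add(-131, G), -1), Add(9, G)))
Add(Mul(29016, Pow(35158, -1)), Mul(44123, Pow(Function('g')(3), -1))) = Add(Mul(29016, Pow(35158, -1)), Mul(44123, Pow(Mul(Pow(Add(-131, 3), -1), Add(9, 3)), -1))) = Add(Mul(29016, Rational(1, 35158)), Mul(44123, Pow(Mul(Pow(-128, -1), 12), -1))) = Add(Rational(14508, 17579), Mul(44123, Pow(Mul(Rational(-1, 128), 12), -1))) = Add(Rational(14508, 17579), Mul(44123, Pow(Rational(-3, 32), -1))) = Add(Rational(14508, 17579), Mul(44123, Rational(-32, 3))) = Add(Rational(14508, 17579), Rational(-1411936, 3)) = Rational(-24820379420, 52737)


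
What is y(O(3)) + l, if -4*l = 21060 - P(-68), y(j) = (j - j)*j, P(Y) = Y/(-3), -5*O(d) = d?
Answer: -15778/3 ≈ -5259.3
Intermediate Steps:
O(d) = -d/5
P(Y) = -Y/3 (P(Y) = Y*(-1/3) = -Y/3)
y(j) = 0 (y(j) = 0*j = 0)
l = -15778/3 (l = -(21060 - (-1)*(-68)/3)/4 = -(21060 - 1*68/3)/4 = -(21060 - 68/3)/4 = -1/4*63112/3 = -15778/3 ≈ -5259.3)
y(O(3)) + l = 0 - 15778/3 = -15778/3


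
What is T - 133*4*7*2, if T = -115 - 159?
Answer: -7722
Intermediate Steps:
T = -274
T - 133*4*7*2 = -274 - 133*4*7*2 = -274 - 3724*2 = -274 - 133*56 = -274 - 7448 = -7722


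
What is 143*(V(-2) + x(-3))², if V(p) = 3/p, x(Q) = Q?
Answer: 11583/4 ≈ 2895.8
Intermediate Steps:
143*(V(-2) + x(-3))² = 143*(3/(-2) - 3)² = 143*(3*(-½) - 3)² = 143*(-3/2 - 3)² = 143*(-9/2)² = 143*(81/4) = 11583/4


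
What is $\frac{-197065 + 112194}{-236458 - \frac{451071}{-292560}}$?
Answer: $\frac{8276619920}{23059233803} \approx 0.35893$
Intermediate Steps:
$\frac{-197065 + 112194}{-236458 - \frac{451071}{-292560}} = - \frac{84871}{-236458 - - \frac{150357}{97520}} = - \frac{84871}{-236458 + \frac{150357}{97520}} = - \frac{84871}{- \frac{23059233803}{97520}} = \left(-84871\right) \left(- \frac{97520}{23059233803}\right) = \frac{8276619920}{23059233803}$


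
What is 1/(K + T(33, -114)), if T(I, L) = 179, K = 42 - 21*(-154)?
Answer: 1/3455 ≈ 0.00028944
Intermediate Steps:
K = 3276 (K = 42 + 3234 = 3276)
1/(K + T(33, -114)) = 1/(3276 + 179) = 1/3455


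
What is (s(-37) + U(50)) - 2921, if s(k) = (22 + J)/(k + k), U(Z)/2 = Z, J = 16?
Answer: -104396/37 ≈ -2821.5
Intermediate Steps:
U(Z) = 2*Z
s(k) = 19/k (s(k) = (22 + 16)/(k + k) = 38/((2*k)) = 38*(1/(2*k)) = 19/k)
(s(-37) + U(50)) - 2921 = (19/(-37) + 2*50) - 2921 = (19*(-1/37) + 100) - 2921 = (-19/37 + 100) - 2921 = 3681/37 - 2921 = -104396/37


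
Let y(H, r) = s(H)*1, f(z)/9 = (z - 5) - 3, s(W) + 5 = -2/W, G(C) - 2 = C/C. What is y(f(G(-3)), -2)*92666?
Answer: -20664518/45 ≈ -4.5921e+5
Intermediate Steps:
G(C) = 3 (G(C) = 2 + C/C = 2 + 1 = 3)
s(W) = -5 - 2/W
f(z) = -72 + 9*z (f(z) = 9*((z - 5) - 3) = 9*((-5 + z) - 3) = 9*(-8 + z) = -72 + 9*z)
y(H, r) = -5 - 2/H (y(H, r) = (-5 - 2/H)*1 = -5 - 2/H)
y(f(G(-3)), -2)*92666 = (-5 - 2/(-72 + 9*3))*92666 = (-5 - 2/(-72 + 27))*92666 = (-5 - 2/(-45))*92666 = (-5 - 2*(-1/45))*92666 = (-5 + 2/45)*92666 = -223/45*92666 = -20664518/45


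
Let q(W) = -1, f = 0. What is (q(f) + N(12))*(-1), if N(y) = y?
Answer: -11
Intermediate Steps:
(q(f) + N(12))*(-1) = (-1 + 12)*(-1) = 11*(-1) = -11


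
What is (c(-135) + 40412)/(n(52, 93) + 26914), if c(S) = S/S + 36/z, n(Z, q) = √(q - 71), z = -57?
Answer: 3444251865/2293817351 - 255945*√22/4587634702 ≈ 1.5013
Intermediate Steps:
n(Z, q) = √(-71 + q)
c(S) = 7/19 (c(S) = S/S + 36/(-57) = 1 + 36*(-1/57) = 1 - 12/19 = 7/19)
(c(-135) + 40412)/(n(52, 93) + 26914) = (7/19 + 40412)/(√(-71 + 93) + 26914) = 767835/(19*(√22 + 26914)) = 767835/(19*(26914 + √22))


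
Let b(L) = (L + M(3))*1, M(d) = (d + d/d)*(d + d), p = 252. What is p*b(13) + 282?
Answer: 9606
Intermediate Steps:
M(d) = 2*d*(1 + d) (M(d) = (d + 1)*(2*d) = (1 + d)*(2*d) = 2*d*(1 + d))
b(L) = 24 + L (b(L) = (L + 2*3*(1 + 3))*1 = (L + 2*3*4)*1 = (L + 24)*1 = (24 + L)*1 = 24 + L)
p*b(13) + 282 = 252*(24 + 13) + 282 = 252*37 + 282 = 9324 + 282 = 9606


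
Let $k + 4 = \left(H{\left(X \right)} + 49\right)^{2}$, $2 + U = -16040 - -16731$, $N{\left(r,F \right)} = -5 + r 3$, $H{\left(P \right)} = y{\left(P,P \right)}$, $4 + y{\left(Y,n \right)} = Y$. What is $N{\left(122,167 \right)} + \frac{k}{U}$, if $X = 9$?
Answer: $\frac{19357}{53} \approx 365.23$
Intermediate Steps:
$y{\left(Y,n \right)} = -4 + Y$
$H{\left(P \right)} = -4 + P$
$N{\left(r,F \right)} = -5 + 3 r$
$U = 689$ ($U = -2 - -691 = -2 + \left(-16040 + 16731\right) = -2 + 691 = 689$)
$k = 2912$ ($k = -4 + \left(\left(-4 + 9\right) + 49\right)^{2} = -4 + \left(5 + 49\right)^{2} = -4 + 54^{2} = -4 + 2916 = 2912$)
$N{\left(122,167 \right)} + \frac{k}{U} = \left(-5 + 3 \cdot 122\right) + \frac{2912}{689} = \left(-5 + 366\right) + 2912 \cdot \frac{1}{689} = 361 + \frac{224}{53} = \frac{19357}{53}$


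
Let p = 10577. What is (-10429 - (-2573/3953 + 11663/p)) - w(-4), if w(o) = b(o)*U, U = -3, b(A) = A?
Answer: -436566297739/41810881 ≈ -10441.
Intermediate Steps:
w(o) = -3*o (w(o) = o*(-3) = -3*o)
(-10429 - (-2573/3953 + 11663/p)) - w(-4) = (-10429 - (-2573/3953 + 11663/10577)) - (-3)*(-4) = (-10429 - (-2573*1/3953 + 11663*(1/10577))) - 1*12 = (-10429 - (-2573/3953 + 11663/10577)) - 12 = (-10429 - 1*18889218/41810881) - 12 = (-10429 - 18889218/41810881) - 12 = -436064567167/41810881 - 12 = -436566297739/41810881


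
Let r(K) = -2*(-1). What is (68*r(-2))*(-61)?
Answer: -8296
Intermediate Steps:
r(K) = 2
(68*r(-2))*(-61) = (68*2)*(-61) = 136*(-61) = -8296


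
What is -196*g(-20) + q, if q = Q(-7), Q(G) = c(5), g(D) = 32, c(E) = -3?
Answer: -6275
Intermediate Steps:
Q(G) = -3
q = -3
-196*g(-20) + q = -196*32 - 3 = -6272 - 3 = -6275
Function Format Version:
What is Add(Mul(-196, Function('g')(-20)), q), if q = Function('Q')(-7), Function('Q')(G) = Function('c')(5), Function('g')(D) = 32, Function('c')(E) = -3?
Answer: -6275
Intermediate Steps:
Function('Q')(G) = -3
q = -3
Add(Mul(-196, Function('g')(-20)), q) = Add(Mul(-196, 32), -3) = Add(-6272, -3) = -6275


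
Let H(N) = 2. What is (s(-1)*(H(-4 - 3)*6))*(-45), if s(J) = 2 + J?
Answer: -540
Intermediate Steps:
(s(-1)*(H(-4 - 3)*6))*(-45) = ((2 - 1)*(2*6))*(-45) = (1*12)*(-45) = 12*(-45) = -540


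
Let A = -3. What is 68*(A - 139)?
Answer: -9656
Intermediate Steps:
68*(A - 139) = 68*(-3 - 139) = 68*(-142) = -9656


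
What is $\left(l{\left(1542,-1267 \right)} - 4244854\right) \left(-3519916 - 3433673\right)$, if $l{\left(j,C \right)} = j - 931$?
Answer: $29512721438127$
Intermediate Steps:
$l{\left(j,C \right)} = -931 + j$ ($l{\left(j,C \right)} = j - 931 = -931 + j$)
$\left(l{\left(1542,-1267 \right)} - 4244854\right) \left(-3519916 - 3433673\right) = \left(\left(-931 + 1542\right) - 4244854\right) \left(-3519916 - 3433673\right) = \left(611 - 4244854\right) \left(-6953589\right) = \left(-4244243\right) \left(-6953589\right) = 29512721438127$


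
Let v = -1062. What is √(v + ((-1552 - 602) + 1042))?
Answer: I*√2174 ≈ 46.626*I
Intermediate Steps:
√(v + ((-1552 - 602) + 1042)) = √(-1062 + ((-1552 - 602) + 1042)) = √(-1062 + (-2154 + 1042)) = √(-1062 - 1112) = √(-2174) = I*√2174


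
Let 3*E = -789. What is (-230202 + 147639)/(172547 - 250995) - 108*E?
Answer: 2228319555/78448 ≈ 28405.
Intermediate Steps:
E = -263 (E = (1/3)*(-789) = -263)
(-230202 + 147639)/(172547 - 250995) - 108*E = (-230202 + 147639)/(172547 - 250995) - 108*(-263) = -82563/(-78448) - 1*(-28404) = -82563*(-1/78448) + 28404 = 82563/78448 + 28404 = 2228319555/78448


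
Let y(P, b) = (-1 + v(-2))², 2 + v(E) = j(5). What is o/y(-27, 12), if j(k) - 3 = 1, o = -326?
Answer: -326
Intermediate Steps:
j(k) = 4 (j(k) = 3 + 1 = 4)
v(E) = 2 (v(E) = -2 + 4 = 2)
y(P, b) = 1 (y(P, b) = (-1 + 2)² = 1² = 1)
o/y(-27, 12) = -326/1 = -326*1 = -326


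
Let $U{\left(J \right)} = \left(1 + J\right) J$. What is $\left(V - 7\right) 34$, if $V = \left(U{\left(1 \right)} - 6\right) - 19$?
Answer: $-1020$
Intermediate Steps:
$U{\left(J \right)} = J \left(1 + J\right)$
$V = -23$ ($V = \left(1 \left(1 + 1\right) - 6\right) - 19 = \left(1 \cdot 2 - 6\right) - 19 = \left(2 - 6\right) - 19 = -4 - 19 = -23$)
$\left(V - 7\right) 34 = \left(-23 - 7\right) 34 = \left(-30\right) 34 = -1020$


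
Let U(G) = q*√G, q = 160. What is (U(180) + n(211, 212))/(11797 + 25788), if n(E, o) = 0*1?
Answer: 192*√5/7517 ≈ 0.057114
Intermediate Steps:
n(E, o) = 0
U(G) = 160*√G
(U(180) + n(211, 212))/(11797 + 25788) = (160*√180 + 0)/(11797 + 25788) = (160*(6*√5) + 0)/37585 = (960*√5 + 0)*(1/37585) = (960*√5)*(1/37585) = 192*√5/7517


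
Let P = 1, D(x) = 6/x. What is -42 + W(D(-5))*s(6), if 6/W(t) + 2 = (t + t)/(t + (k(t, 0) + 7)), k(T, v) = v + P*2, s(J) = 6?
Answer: -288/5 ≈ -57.600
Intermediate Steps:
k(T, v) = 2 + v (k(T, v) = v + 1*2 = v + 2 = 2 + v)
W(t) = 6/(-2 + 2*t/(9 + t)) (W(t) = 6/(-2 + (t + t)/(t + ((2 + 0) + 7))) = 6/(-2 + (2*t)/(t + (2 + 7))) = 6/(-2 + (2*t)/(t + 9)) = 6/(-2 + (2*t)/(9 + t)) = 6/(-2 + 2*t/(9 + t)))
-42 + W(D(-5))*s(6) = -42 + (-3 - 2/(-5))*6 = -42 + (-3 - 2*(-1)/5)*6 = -42 + (-3 - ⅓*(-6/5))*6 = -42 + (-3 + ⅖)*6 = -42 - 13/5*6 = -42 - 78/5 = -288/5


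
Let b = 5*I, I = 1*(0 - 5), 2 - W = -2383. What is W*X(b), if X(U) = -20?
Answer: -47700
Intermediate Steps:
W = 2385 (W = 2 - 1*(-2383) = 2 + 2383 = 2385)
I = -5 (I = 1*(-5) = -5)
b = -25 (b = 5*(-5) = -25)
W*X(b) = 2385*(-20) = -47700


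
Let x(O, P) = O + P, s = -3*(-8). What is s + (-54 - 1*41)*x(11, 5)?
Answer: -1496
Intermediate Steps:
s = 24
s + (-54 - 1*41)*x(11, 5) = 24 + (-54 - 1*41)*(11 + 5) = 24 + (-54 - 41)*16 = 24 - 95*16 = 24 - 1520 = -1496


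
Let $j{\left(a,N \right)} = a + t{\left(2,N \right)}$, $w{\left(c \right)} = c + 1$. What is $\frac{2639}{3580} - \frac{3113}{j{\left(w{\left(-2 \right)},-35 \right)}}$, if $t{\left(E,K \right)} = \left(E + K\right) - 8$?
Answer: $\frac{5627689}{75180} \approx 74.856$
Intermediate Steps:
$w{\left(c \right)} = 1 + c$
$t{\left(E,K \right)} = -8 + E + K$
$j{\left(a,N \right)} = -6 + N + a$ ($j{\left(a,N \right)} = a + \left(-8 + 2 + N\right) = a + \left(-6 + N\right) = -6 + N + a$)
$\frac{2639}{3580} - \frac{3113}{j{\left(w{\left(-2 \right)},-35 \right)}} = \frac{2639}{3580} - \frac{3113}{-6 - 35 + \left(1 - 2\right)} = 2639 \cdot \frac{1}{3580} - \frac{3113}{-6 - 35 - 1} = \frac{2639}{3580} - \frac{3113}{-42} = \frac{2639}{3580} - - \frac{3113}{42} = \frac{2639}{3580} + \frac{3113}{42} = \frac{5627689}{75180}$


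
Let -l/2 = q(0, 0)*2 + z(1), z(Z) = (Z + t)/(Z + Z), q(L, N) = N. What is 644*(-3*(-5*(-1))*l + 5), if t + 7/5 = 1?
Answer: 9016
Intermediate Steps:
t = -⅖ (t = -7/5 + 1 = -⅖ ≈ -0.40000)
z(Z) = (-⅖ + Z)/(2*Z) (z(Z) = (Z - ⅖)/(Z + Z) = (-⅖ + Z)/((2*Z)) = (-⅖ + Z)*(1/(2*Z)) = (-⅖ + Z)/(2*Z))
l = -⅗ (l = -2*(0*2 + (⅒)*(-2 + 5*1)/1) = -2*(0 + (⅒)*1*(-2 + 5)) = -2*(0 + (⅒)*1*3) = -2*(0 + 3/10) = -2*3/10 = -⅗ ≈ -0.60000)
644*(-3*(-5*(-1))*l + 5) = 644*(-3*(-5*(-1))*(-3)/5 + 5) = 644*(-15*(-3)/5 + 5) = 644*(-3*(-3) + 5) = 644*(9 + 5) = 644*14 = 9016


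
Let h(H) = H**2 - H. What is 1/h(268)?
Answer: 1/71556 ≈ 1.3975e-5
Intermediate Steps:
1/h(268) = 1/(268*(-1 + 268)) = 1/(268*267) = 1/71556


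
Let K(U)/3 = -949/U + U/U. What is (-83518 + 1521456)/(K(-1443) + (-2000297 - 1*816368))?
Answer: -53203706/104216421 ≈ -0.51051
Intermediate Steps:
K(U) = 3 - 2847/U (K(U) = 3*(-949/U + U/U) = 3*(-949/U + 1) = 3*(1 - 949/U) = 3 - 2847/U)
(-83518 + 1521456)/(K(-1443) + (-2000297 - 1*816368)) = (-83518 + 1521456)/((3 - 2847/(-1443)) + (-2000297 - 1*816368)) = 1437938/((3 - 2847*(-1/1443)) + (-2000297 - 816368)) = 1437938/((3 + 73/37) - 2816665) = 1437938/(184/37 - 2816665) = 1437938/(-104216421/37) = 1437938*(-37/104216421) = -53203706/104216421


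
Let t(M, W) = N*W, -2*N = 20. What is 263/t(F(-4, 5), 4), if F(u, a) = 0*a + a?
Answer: -263/40 ≈ -6.5750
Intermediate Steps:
N = -10 (N = -1/2*20 = -10)
F(u, a) = a (F(u, a) = 0 + a = a)
t(M, W) = -10*W
263/t(F(-4, 5), 4) = 263/((-10*4)) = 263/(-40) = 263*(-1/40) = -263/40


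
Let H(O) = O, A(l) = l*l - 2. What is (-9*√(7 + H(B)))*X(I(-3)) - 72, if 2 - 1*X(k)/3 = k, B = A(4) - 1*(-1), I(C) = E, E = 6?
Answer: -72 + 108*√22 ≈ 434.56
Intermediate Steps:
A(l) = -2 + l² (A(l) = l² - 2 = -2 + l²)
I(C) = 6
B = 15 (B = (-2 + 4²) - 1*(-1) = (-2 + 16) + 1 = 14 + 1 = 15)
X(k) = 6 - 3*k
(-9*√(7 + H(B)))*X(I(-3)) - 72 = (-9*√(7 + 15))*(6 - 3*6) - 72 = (-9*√22)*(6 - 18) - 72 = -9*√22*(-12) - 72 = 108*√22 - 72 = -72 + 108*√22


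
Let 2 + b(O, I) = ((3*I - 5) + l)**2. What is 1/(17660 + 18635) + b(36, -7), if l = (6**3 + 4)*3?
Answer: 14588920431/36295 ≈ 4.0195e+5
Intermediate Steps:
l = 660 (l = (216 + 4)*3 = 220*3 = 660)
b(O, I) = -2 + (655 + 3*I)**2 (b(O, I) = -2 + ((3*I - 5) + 660)**2 = -2 + ((-5 + 3*I) + 660)**2 = -2 + (655 + 3*I)**2)
1/(17660 + 18635) + b(36, -7) = 1/(17660 + 18635) + (-2 + (655 + 3*(-7))**2) = 1/36295 + (-2 + (655 - 21)**2) = 1/36295 + (-2 + 634**2) = 1/36295 + (-2 + 401956) = 1/36295 + 401954 = 14588920431/36295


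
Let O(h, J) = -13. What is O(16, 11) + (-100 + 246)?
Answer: 133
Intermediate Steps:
O(16, 11) + (-100 + 246) = -13 + (-100 + 246) = -13 + 146 = 133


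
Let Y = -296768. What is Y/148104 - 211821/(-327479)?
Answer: -8226718811/6062618727 ≈ -1.3570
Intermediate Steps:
Y/148104 - 211821/(-327479) = -296768/148104 - 211821/(-327479) = -296768*1/148104 - 211821*(-1/327479) = -37096/18513 + 211821/327479 = -8226718811/6062618727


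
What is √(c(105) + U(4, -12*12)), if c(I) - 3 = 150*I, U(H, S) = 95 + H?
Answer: 2*√3963 ≈ 125.90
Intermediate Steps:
c(I) = 3 + 150*I
√(c(105) + U(4, -12*12)) = √((3 + 150*105) + (95 + 4)) = √((3 + 15750) + 99) = √(15753 + 99) = √15852 = 2*√3963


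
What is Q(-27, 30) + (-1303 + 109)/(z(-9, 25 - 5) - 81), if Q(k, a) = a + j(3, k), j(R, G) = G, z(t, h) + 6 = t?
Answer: 247/16 ≈ 15.438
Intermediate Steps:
z(t, h) = -6 + t
Q(k, a) = a + k
Q(-27, 30) + (-1303 + 109)/(z(-9, 25 - 5) - 81) = (30 - 27) + (-1303 + 109)/((-6 - 9) - 81) = 3 - 1194/(-15 - 81) = 3 - 1194/(-96) = 3 - 1194*(-1/96) = 3 + 199/16 = 247/16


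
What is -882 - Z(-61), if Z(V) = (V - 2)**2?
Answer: -4851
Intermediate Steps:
Z(V) = (-2 + V)**2
-882 - Z(-61) = -882 - (-2 - 61)**2 = -882 - 1*(-63)**2 = -882 - 1*3969 = -882 - 3969 = -4851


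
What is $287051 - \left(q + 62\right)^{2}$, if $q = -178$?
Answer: $273595$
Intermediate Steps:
$287051 - \left(q + 62\right)^{2} = 287051 - \left(-178 + 62\right)^{2} = 287051 - \left(-116\right)^{2} = 287051 - 13456 = 273595$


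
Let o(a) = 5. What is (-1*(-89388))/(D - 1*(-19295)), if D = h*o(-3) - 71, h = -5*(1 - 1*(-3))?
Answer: 22347/4781 ≈ 4.6741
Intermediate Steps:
h = -20 (h = -5*(1 + 3) = -5*4 = -20)
D = -171 (D = -20*5 - 71 = -100 - 71 = -171)
(-1*(-89388))/(D - 1*(-19295)) = (-1*(-89388))/(-171 - 1*(-19295)) = 89388/(-171 + 19295) = 89388/19124 = 89388*(1/19124) = 22347/4781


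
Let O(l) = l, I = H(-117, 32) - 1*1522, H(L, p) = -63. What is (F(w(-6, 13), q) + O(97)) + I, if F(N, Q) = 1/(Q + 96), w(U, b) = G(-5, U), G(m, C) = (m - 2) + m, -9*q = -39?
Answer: -447885/301 ≈ -1488.0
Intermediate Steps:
q = 13/3 (q = -⅑*(-39) = 13/3 ≈ 4.3333)
G(m, C) = -2 + 2*m (G(m, C) = (-2 + m) + m = -2 + 2*m)
I = -1585 (I = -63 - 1*1522 = -63 - 1522 = -1585)
w(U, b) = -12 (w(U, b) = -2 + 2*(-5) = -2 - 10 = -12)
F(N, Q) = 1/(96 + Q)
(F(w(-6, 13), q) + O(97)) + I = (1/(96 + 13/3) + 97) - 1585 = (1/(301/3) + 97) - 1585 = (3/301 + 97) - 1585 = 29200/301 - 1585 = -447885/301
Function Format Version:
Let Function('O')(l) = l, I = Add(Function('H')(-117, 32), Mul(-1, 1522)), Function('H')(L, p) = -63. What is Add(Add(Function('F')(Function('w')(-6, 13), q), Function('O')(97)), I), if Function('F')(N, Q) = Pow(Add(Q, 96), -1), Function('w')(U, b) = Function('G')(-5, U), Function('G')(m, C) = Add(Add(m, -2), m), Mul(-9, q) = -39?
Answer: Rational(-447885, 301) ≈ -1488.0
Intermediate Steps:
q = Rational(13, 3) (q = Mul(Rational(-1, 9), -39) = Rational(13, 3) ≈ 4.3333)
Function('G')(m, C) = Add(-2, Mul(2, m)) (Function('G')(m, C) = Add(Add(-2, m), m) = Add(-2, Mul(2, m)))
I = -1585 (I = Add(-63, Mul(-1, 1522)) = Add(-63, -1522) = -1585)
Function('w')(U, b) = -12 (Function('w')(U, b) = Add(-2, Mul(2, -5)) = Add(-2, -10) = -12)
Function('F')(N, Q) = Pow(Add(96, Q), -1)
Add(Add(Function('F')(Function('w')(-6, 13), q), Function('O')(97)), I) = Add(Add(Pow(Add(96, Rational(13, 3)), -1), 97), -1585) = Add(Add(Pow(Rational(301, 3), -1), 97), -1585) = Add(Add(Rational(3, 301), 97), -1585) = Add(Rational(29200, 301), -1585) = Rational(-447885, 301)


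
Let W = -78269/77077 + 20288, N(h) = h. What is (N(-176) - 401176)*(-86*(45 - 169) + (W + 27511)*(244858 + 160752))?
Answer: -85678266513823162848/11011 ≈ -7.7811e+15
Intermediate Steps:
W = 1563659907/77077 (W = -78269*1/77077 + 20288 = -78269/77077 + 20288 = 1563659907/77077 ≈ 20287.)
(N(-176) - 401176)*(-86*(45 - 169) + (W + 27511)*(244858 + 160752)) = (-176 - 401176)*(-86*(45 - 169) + (1563659907/77077 + 27511)*(244858 + 160752)) = -401352*(-86*(-124) + (3684125254/77077)*405610) = -401352*(10664 + 1494318044274940/77077) = -401352*1494318866224068/77077 = -85678266513823162848/11011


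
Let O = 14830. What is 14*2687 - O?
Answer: 22788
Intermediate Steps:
14*2687 - O = 14*2687 - 1*14830 = 37618 - 14830 = 22788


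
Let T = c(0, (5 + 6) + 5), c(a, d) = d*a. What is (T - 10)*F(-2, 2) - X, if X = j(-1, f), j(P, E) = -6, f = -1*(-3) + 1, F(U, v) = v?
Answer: -14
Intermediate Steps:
c(a, d) = a*d
T = 0 (T = 0*((5 + 6) + 5) = 0*(11 + 5) = 0*16 = 0)
f = 4 (f = 3 + 1 = 4)
X = -6
(T - 10)*F(-2, 2) - X = (0 - 10)*2 - 1*(-6) = -10*2 + 6 = -20 + 6 = -14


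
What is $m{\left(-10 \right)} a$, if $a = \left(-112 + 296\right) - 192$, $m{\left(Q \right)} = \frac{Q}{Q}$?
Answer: $-8$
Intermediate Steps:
$m{\left(Q \right)} = 1$
$a = -8$ ($a = 184 - 192 = -8$)
$m{\left(-10 \right)} a = 1 \left(-8\right) = -8$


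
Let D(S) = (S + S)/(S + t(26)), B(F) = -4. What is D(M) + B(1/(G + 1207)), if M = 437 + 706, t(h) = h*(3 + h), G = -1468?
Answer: -5302/1897 ≈ -2.7949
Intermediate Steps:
M = 1143
D(S) = 2*S/(754 + S) (D(S) = (S + S)/(S + 26*(3 + 26)) = (2*S)/(S + 26*29) = (2*S)/(S + 754) = (2*S)/(754 + S) = 2*S/(754 + S))
D(M) + B(1/(G + 1207)) = 2*1143/(754 + 1143) - 4 = 2*1143/1897 - 4 = 2*1143*(1/1897) - 4 = 2286/1897 - 4 = -5302/1897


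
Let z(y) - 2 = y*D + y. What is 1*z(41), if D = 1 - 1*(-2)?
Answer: 166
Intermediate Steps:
D = 3 (D = 1 + 2 = 3)
z(y) = 2 + 4*y (z(y) = 2 + (y*3 + y) = 2 + (3*y + y) = 2 + 4*y)
1*z(41) = 1*(2 + 4*41) = 1*(2 + 164) = 1*166 = 166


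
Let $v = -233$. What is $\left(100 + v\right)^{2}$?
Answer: $17689$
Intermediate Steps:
$\left(100 + v\right)^{2} = \left(100 - 233\right)^{2} = \left(-133\right)^{2} = 17689$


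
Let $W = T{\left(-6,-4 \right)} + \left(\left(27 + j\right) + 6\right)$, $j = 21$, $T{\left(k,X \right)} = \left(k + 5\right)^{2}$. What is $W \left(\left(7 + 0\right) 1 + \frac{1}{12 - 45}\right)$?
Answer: $\frac{1150}{3} \approx 383.33$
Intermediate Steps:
$T{\left(k,X \right)} = \left(5 + k\right)^{2}$
$W = 55$ ($W = \left(5 - 6\right)^{2} + \left(\left(27 + 21\right) + 6\right) = \left(-1\right)^{2} + \left(48 + 6\right) = 1 + 54 = 55$)
$W \left(\left(7 + 0\right) 1 + \frac{1}{12 - 45}\right) = 55 \left(\left(7 + 0\right) 1 + \frac{1}{12 - 45}\right) = 55 \left(7 \cdot 1 + \frac{1}{-33}\right) = 55 \left(7 - \frac{1}{33}\right) = 55 \cdot \frac{230}{33} = \frac{1150}{3}$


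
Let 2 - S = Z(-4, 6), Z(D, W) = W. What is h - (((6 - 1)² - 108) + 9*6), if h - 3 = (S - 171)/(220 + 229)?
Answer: 14193/449 ≈ 31.610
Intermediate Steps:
S = -4 (S = 2 - 1*6 = 2 - 6 = -4)
h = 1172/449 (h = 3 + (-4 - 171)/(220 + 229) = 3 - 175/449 = 1172/449 ≈ 2.6102)
h - (((6 - 1)² - 108) + 9*6) = 1172/449 - (((6 - 1)² - 108) + 9*6) = 1172/449 - ((5² - 108) + 54) = 1172/449 - ((25 - 108) + 54) = 1172/449 - (-83 + 54) = 1172/449 - 1*(-29) = 1172/449 + 29 = 14193/449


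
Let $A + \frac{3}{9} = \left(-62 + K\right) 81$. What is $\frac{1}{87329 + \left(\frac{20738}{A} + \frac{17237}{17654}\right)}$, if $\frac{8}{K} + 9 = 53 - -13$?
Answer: $\frac{5042423750}{440333878788711} \approx 1.1451 \cdot 10^{-5}$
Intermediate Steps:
$K = \frac{8}{57}$ ($K = \frac{8}{-9 + \left(53 - -13\right)} = \frac{8}{-9 + \left(53 + 13\right)} = \frac{8}{-9 + 66} = \frac{8}{57} \approx 0.14035$)
$A = - \frac{285625}{57}$ ($A = - \frac{1}{3} + \left(-62 + \frac{8}{57}\right) 81 = - \frac{1}{3} - \frac{95202}{19} = - \frac{285625}{57} \approx -5011.0$)
$\frac{1}{87329 + \left(\frac{20738}{A} + \frac{17237}{17654}\right)} = \frac{1}{87329 + \left(\frac{20738}{- \frac{285625}{57}} + \frac{17237}{17654}\right)} = \frac{1}{87329 + \left(20738 \left(- \frac{57}{285625}\right) + 17237 \cdot \frac{1}{17654}\right)} = \frac{1}{87329 + \left(- \frac{1182066}{285625} + \frac{17237}{17654}\right)} = \frac{1}{87329 - \frac{15944875039}{5042423750}} = \frac{1}{\frac{440333878788711}{5042423750}} = \frac{5042423750}{440333878788711}$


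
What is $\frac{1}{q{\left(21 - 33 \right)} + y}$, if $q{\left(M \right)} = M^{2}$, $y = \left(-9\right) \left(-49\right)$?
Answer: $\frac{1}{585} \approx 0.0017094$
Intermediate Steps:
$y = 441$
$\frac{1}{q{\left(21 - 33 \right)} + y} = \frac{1}{\left(21 - 33\right)^{2} + 441} = \frac{1}{\left(-12\right)^{2} + 441} = \frac{1}{144 + 441} = \frac{1}{585}$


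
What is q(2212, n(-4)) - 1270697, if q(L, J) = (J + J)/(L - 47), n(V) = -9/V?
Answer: -5502118001/4330 ≈ -1.2707e+6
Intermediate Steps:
q(L, J) = 2*J/(-47 + L) (q(L, J) = (2*J)/(-47 + L) = 2*J/(-47 + L))
q(2212, n(-4)) - 1270697 = 2*(-9/(-4))/(-47 + 2212) - 1270697 = 2*(-9*(-1/4))/2165 - 1270697 = 2*(9/4)*(1/2165) - 1270697 = 9/4330 - 1270697 = -5502118001/4330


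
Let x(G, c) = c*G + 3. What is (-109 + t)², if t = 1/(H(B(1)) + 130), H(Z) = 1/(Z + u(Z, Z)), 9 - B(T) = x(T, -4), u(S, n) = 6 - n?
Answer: 7245925129/609961 ≈ 11879.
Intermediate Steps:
x(G, c) = 3 + G*c (x(G, c) = G*c + 3 = 3 + G*c)
B(T) = 6 + 4*T (B(T) = 9 - (3 + T*(-4)) = 9 - (3 - 4*T) = 9 + (-3 + 4*T) = 6 + 4*T)
H(Z) = ⅙ (H(Z) = 1/(Z + (6 - Z)) = 1/6 = ⅙)
t = 6/781 (t = 1/(⅙ + 130) = 1/(781/6) = 6/781 ≈ 0.0076825)
(-109 + t)² = (-109 + 6/781)² = (-85123/781)² = 7245925129/609961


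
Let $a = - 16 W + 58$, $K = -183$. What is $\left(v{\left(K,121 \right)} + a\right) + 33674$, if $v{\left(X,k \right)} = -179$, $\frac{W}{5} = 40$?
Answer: $30353$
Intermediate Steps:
$W = 200$ ($W = 5 \cdot 40 = 200$)
$a = -3142$ ($a = \left(-16\right) 200 + 58 = -3200 + 58 = -3142$)
$\left(v{\left(K,121 \right)} + a\right) + 33674 = \left(-179 - 3142\right) + 33674 = -3321 + 33674 = 30353$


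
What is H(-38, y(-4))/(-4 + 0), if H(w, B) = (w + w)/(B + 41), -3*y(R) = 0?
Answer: 19/41 ≈ 0.46341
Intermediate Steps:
y(R) = 0 (y(R) = -1/3*0 = 0)
H(w, B) = 2*w/(41 + B) (H(w, B) = (2*w)/(41 + B) = 2*w/(41 + B))
H(-38, y(-4))/(-4 + 0) = (2*(-38)/(41 + 0))/(-4 + 0) = (2*(-38)/41)/(-4) = (2*(-38)*(1/41))*(-1/4) = -76/41*(-1/4) = 19/41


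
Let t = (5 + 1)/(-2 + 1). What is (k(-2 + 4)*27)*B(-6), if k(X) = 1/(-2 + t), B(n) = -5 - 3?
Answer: 27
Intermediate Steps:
t = -6 (t = 6/(-1) = 6*(-1) = -6)
B(n) = -8
k(X) = -⅛ (k(X) = 1/(-2 - 6) = 1/(-8) = -⅛)
(k(-2 + 4)*27)*B(-6) = -⅛*27*(-8) = -27/8*(-8) = 27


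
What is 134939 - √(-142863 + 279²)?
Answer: 134939 - I*√65022 ≈ 1.3494e+5 - 254.99*I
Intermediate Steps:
134939 - √(-142863 + 279²) = 134939 - √(-142863 + 77841) = 134939 - √(-65022) = 134939 - I*√65022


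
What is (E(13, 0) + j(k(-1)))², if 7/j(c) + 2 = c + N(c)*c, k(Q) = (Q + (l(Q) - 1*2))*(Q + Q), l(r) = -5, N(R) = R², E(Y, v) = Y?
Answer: 2855512969/16892100 ≈ 169.04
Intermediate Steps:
k(Q) = 2*Q*(-7 + Q) (k(Q) = (Q + (-5 - 1*2))*(Q + Q) = (Q + (-5 - 2))*(2*Q) = (Q - 7)*(2*Q) = (-7 + Q)*(2*Q) = 2*Q*(-7 + Q))
j(c) = 7/(-2 + c + c³) (j(c) = 7/(-2 + (c + c²*c)) = 7/(-2 + (c + c³)) = 7/(-2 + c + c³))
(E(13, 0) + j(k(-1)))² = (13 + 7/(-2 + 2*(-1)*(-7 - 1) + (2*(-1)*(-7 - 1))³))² = (13 + 7/(-2 + 2*(-1)*(-8) + (2*(-1)*(-8))³))² = (13 + 7/(-2 + 16 + 16³))² = (13 + 7/(-2 + 16 + 4096))² = (13 + 7/4110)² = (53437/4110)² = 2855512969/16892100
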